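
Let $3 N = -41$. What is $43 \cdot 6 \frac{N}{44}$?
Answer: $- \frac{1763}{22} \approx -80.136$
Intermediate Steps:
$N = - \frac{41}{3}$ ($N = \frac{1}{3} \left(-41\right) = - \frac{41}{3} \approx -13.667$)
$43 \cdot 6 \frac{N}{44} = 43 \cdot 6 \left(- \frac{41}{3 \cdot 44}\right) = 258 \left(\left(- \frac{41}{3}\right) \frac{1}{44}\right) = 258 \left(- \frac{41}{132}\right) = - \frac{1763}{22}$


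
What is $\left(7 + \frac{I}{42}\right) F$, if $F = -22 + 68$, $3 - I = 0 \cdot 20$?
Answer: $\frac{2277}{7} \approx 325.29$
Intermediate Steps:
$I = 3$ ($I = 3 - 0 \cdot 20 = 3 - 0 = 3 + 0 = 3$)
$F = 46$
$\left(7 + \frac{I}{42}\right) F = \left(7 + \frac{3}{42}\right) 46 = \left(7 + 3 \cdot \frac{1}{42}\right) 46 = \left(7 + \frac{1}{14}\right) 46 = \frac{99}{14} \cdot 46 = \frac{2277}{7}$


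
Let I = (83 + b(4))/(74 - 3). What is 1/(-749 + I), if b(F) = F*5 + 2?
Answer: -71/53074 ≈ -0.0013378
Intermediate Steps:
b(F) = 2 + 5*F (b(F) = 5*F + 2 = 2 + 5*F)
I = 105/71 (I = (83 + (2 + 5*4))/(74 - 3) = (83 + (2 + 20))/71 = (83 + 22)*(1/71) = 105*(1/71) = 105/71 ≈ 1.4789)
1/(-749 + I) = 1/(-749 + 105/71) = 1/(-53074/71) = -71/53074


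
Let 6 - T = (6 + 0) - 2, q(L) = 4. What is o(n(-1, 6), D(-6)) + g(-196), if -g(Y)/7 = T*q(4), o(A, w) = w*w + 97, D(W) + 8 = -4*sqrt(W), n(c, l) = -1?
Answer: 9 + 64*I*sqrt(6) ≈ 9.0 + 156.77*I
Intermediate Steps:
D(W) = -8 - 4*sqrt(W)
T = 2 (T = 6 - ((6 + 0) - 2) = 6 - (6 - 2) = 6 - 1*4 = 6 - 4 = 2)
o(A, w) = 97 + w**2 (o(A, w) = w**2 + 97 = 97 + w**2)
g(Y) = -56 (g(Y) = -14*4 = -7*8 = -56)
o(n(-1, 6), D(-6)) + g(-196) = (97 + (-8 - 4*I*sqrt(6))**2) - 56 = 41 + (-8 - 4*I*sqrt(6))**2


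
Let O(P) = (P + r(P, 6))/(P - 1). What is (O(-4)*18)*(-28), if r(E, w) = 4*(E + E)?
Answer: -18144/5 ≈ -3628.8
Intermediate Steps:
r(E, w) = 8*E (r(E, w) = 4*(2*E) = 8*E)
O(P) = 9*P/(-1 + P) (O(P) = (P + 8*P)/(P - 1) = (9*P)/(-1 + P) = 9*P/(-1 + P))
(O(-4)*18)*(-28) = ((9*(-4)/(-1 - 4))*18)*(-28) = ((9*(-4)/(-5))*18)*(-28) = ((9*(-4)*(-1/5))*18)*(-28) = ((36/5)*18)*(-28) = (648/5)*(-28) = -18144/5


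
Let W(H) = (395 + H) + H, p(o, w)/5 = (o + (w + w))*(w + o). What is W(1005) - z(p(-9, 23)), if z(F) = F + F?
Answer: -2775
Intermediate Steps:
p(o, w) = 5*(o + w)*(o + 2*w) (p(o, w) = 5*((o + (w + w))*(w + o)) = 5*((o + 2*w)*(o + w)) = 5*((o + w)*(o + 2*w)) = 5*(o + w)*(o + 2*w))
W(H) = 395 + 2*H
z(F) = 2*F
W(1005) - z(p(-9, 23)) = (395 + 2*1005) - 2*(5*(-9)² + 10*23² + 15*(-9)*23) = (395 + 2010) - 2*(5*81 + 10*529 - 3105) = 2405 - 2*(405 + 5290 - 3105) = 2405 - 2*2590 = 2405 - 1*5180 = 2405 - 5180 = -2775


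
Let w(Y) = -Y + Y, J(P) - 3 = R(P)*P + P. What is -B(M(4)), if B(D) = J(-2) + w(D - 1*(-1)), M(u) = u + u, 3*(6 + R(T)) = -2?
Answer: -43/3 ≈ -14.333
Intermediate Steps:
R(T) = -20/3 (R(T) = -6 + (⅓)*(-2) = -6 - ⅔ = -20/3)
M(u) = 2*u
J(P) = 3 - 17*P/3 (J(P) = 3 + (-20*P/3 + P) = 3 - 17*P/3)
w(Y) = 0
B(D) = 43/3 (B(D) = (3 - 17/3*(-2)) + 0 = (3 + 34/3) + 0 = 43/3 + 0 = 43/3)
-B(M(4)) = -1*43/3 = -43/3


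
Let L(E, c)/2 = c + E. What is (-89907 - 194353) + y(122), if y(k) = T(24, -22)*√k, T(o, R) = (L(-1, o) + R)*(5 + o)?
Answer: -284260 + 696*√122 ≈ -2.7657e+5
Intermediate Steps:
L(E, c) = 2*E + 2*c (L(E, c) = 2*(c + E) = 2*(E + c) = 2*E + 2*c)
T(o, R) = (5 + o)*(-2 + R + 2*o) (T(o, R) = ((2*(-1) + 2*o) + R)*(5 + o) = ((-2 + 2*o) + R)*(5 + o) = (-2 + R + 2*o)*(5 + o) = (5 + o)*(-2 + R + 2*o))
y(k) = 696*√k (y(k) = (-10 + 2*24² + 5*(-22) + 8*24 - 22*24)*√k = (-10 + 2*576 - 110 + 192 - 528)*√k = (-10 + 1152 - 110 + 192 - 528)*√k = 696*√k)
(-89907 - 194353) + y(122) = (-89907 - 194353) + 696*√122 = -284260 + 696*√122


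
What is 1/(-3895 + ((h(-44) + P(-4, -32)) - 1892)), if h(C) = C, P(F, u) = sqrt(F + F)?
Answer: -5831/34000569 - 2*I*sqrt(2)/34000569 ≈ -0.0001715 - 8.3188e-8*I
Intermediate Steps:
P(F, u) = sqrt(2)*sqrt(F) (P(F, u) = sqrt(2*F) = sqrt(2)*sqrt(F))
1/(-3895 + ((h(-44) + P(-4, -32)) - 1892)) = 1/(-3895 + ((-44 + sqrt(2)*sqrt(-4)) - 1892)) = 1/(-3895 + ((-44 + sqrt(2)*(2*I)) - 1892)) = 1/(-3895 + ((-44 + 2*I*sqrt(2)) - 1892)) = 1/(-3895 + (-1936 + 2*I*sqrt(2))) = 1/(-5831 + 2*I*sqrt(2))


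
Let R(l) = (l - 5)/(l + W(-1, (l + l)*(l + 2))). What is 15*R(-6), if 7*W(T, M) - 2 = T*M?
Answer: 105/8 ≈ 13.125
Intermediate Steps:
W(T, M) = 2/7 + M*T/7 (W(T, M) = 2/7 + (T*M)/7 = 2/7 + (M*T)/7 = 2/7 + M*T/7)
R(l) = (-5 + l)/(2/7 + l - 2*l*(2 + l)/7) (R(l) = (l - 5)/(l + (2/7 + (1/7)*((l + l)*(l + 2))*(-1))) = (-5 + l)/(l + (2/7 + (1/7)*((2*l)*(2 + l))*(-1))) = (-5 + l)/(l + (2/7 + (1/7)*(2*l*(2 + l))*(-1))) = (-5 + l)/(l + (2/7 - 2*l*(2 + l)/7)) = (-5 + l)/(2/7 + l - 2*l*(2 + l)/7))
15*R(-6) = 15*(7*(5 - 1*(-6))/(-2 - 3*(-6) + 2*(-6)**2)) = 15*(7*(5 + 6)/(-2 + 18 + 2*36)) = 15*(7*11/(-2 + 18 + 72)) = 15*(7*11/88) = 15*(7*(1/88)*11) = 15*(7/8) = 105/8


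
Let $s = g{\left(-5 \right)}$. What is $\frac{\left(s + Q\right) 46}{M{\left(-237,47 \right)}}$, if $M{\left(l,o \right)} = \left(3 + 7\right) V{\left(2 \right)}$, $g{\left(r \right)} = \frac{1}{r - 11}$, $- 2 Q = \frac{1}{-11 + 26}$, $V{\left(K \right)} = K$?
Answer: $- \frac{529}{2400} \approx -0.22042$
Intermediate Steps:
$Q = - \frac{1}{30}$ ($Q = - \frac{1}{2 \left(-11 + 26\right)} = - \frac{1}{2 \cdot 15} = \left(- \frac{1}{2}\right) \frac{1}{15} = - \frac{1}{30} \approx -0.033333$)
$g{\left(r \right)} = \frac{1}{-11 + r}$
$s = - \frac{1}{16}$ ($s = \frac{1}{-11 - 5} = \frac{1}{-16} = - \frac{1}{16} \approx -0.0625$)
$M{\left(l,o \right)} = 20$ ($M{\left(l,o \right)} = \left(3 + 7\right) 2 = 10 \cdot 2 = 20$)
$\frac{\left(s + Q\right) 46}{M{\left(-237,47 \right)}} = \frac{\left(- \frac{1}{16} - \frac{1}{30}\right) 46}{20} = \left(- \frac{23}{240}\right) 46 \cdot \frac{1}{20} = \left(- \frac{529}{120}\right) \frac{1}{20} = - \frac{529}{2400}$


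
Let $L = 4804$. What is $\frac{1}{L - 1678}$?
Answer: $\frac{1}{3126} \approx 0.0003199$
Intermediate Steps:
$\frac{1}{L - 1678} = \frac{1}{4804 - 1678} = \frac{1}{3126}$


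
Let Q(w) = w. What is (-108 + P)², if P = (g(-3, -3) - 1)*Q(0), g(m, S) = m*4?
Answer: 11664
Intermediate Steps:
g(m, S) = 4*m
P = 0 (P = (4*(-3) - 1)*0 = (-12 - 1)*0 = -13*0 = 0)
(-108 + P)² = (-108 + 0)² = (-108)² = 11664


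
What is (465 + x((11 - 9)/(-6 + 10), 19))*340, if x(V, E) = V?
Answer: 158270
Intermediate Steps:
(465 + x((11 - 9)/(-6 + 10), 19))*340 = (465 + (11 - 9)/(-6 + 10))*340 = (465 + 2/4)*340 = (465 + 2*(¼))*340 = (465 + ½)*340 = (931/2)*340 = 158270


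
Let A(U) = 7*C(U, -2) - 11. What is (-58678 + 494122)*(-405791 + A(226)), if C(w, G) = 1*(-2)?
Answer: -176710142304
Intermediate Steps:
C(w, G) = -2
A(U) = -25 (A(U) = 7*(-2) - 11 = -14 - 11 = -25)
(-58678 + 494122)*(-405791 + A(226)) = (-58678 + 494122)*(-405791 - 25) = 435444*(-405816) = -176710142304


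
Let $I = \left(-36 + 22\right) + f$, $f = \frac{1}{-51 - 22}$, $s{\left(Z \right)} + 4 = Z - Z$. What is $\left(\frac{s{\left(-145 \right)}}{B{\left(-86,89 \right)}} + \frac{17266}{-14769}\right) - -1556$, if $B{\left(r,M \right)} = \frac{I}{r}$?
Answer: $\frac{7706858242}{5036229} \approx 1530.3$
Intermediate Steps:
$s{\left(Z \right)} = -4$ ($s{\left(Z \right)} = -4 + \left(Z - Z\right) = -4 + 0 = -4$)
$f = - \frac{1}{73}$ ($f = \frac{1}{-73} = - \frac{1}{73} \approx -0.013699$)
$I = - \frac{1023}{73}$ ($I = \left(-36 + 22\right) - \frac{1}{73} = -14 - \frac{1}{73} = - \frac{1023}{73} \approx -14.014$)
$B{\left(r,M \right)} = - \frac{1023}{73 r}$
$\left(\frac{s{\left(-145 \right)}}{B{\left(-86,89 \right)}} + \frac{17266}{-14769}\right) - -1556 = \left(- \frac{4}{\left(- \frac{1023}{73}\right) \frac{1}{-86}} + \frac{17266}{-14769}\right) - -1556 = \left(- \frac{4}{\left(- \frac{1023}{73}\right) \left(- \frac{1}{86}\right)} + 17266 \left(- \frac{1}{14769}\right)\right) + 1556 = \left(- \frac{4}{\frac{1023}{6278}} - \frac{17266}{14769}\right) + 1556 = \left(\left(-4\right) \frac{6278}{1023} - \frac{17266}{14769}\right) + 1556 = \left(- \frac{25112}{1023} - \frac{17266}{14769}\right) + 1556 = - \frac{129514082}{5036229} + 1556 = \frac{7706858242}{5036229}$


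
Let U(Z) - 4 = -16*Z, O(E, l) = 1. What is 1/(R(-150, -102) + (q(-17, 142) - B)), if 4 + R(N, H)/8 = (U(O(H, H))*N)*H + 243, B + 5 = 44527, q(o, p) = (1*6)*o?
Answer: -1/1511512 ≈ -6.6159e-7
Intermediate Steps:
q(o, p) = 6*o
U(Z) = 4 - 16*Z
B = 44522 (B = -5 + 44527 = 44522)
R(N, H) = 1912 - 96*H*N (R(N, H) = -32 + 8*(((4 - 16*1)*N)*H + 243) = -32 + 8*(((4 - 16)*N)*H + 243) = -32 + 8*((-12*N)*H + 243) = -32 + 8*(-12*H*N + 243) = -32 + 8*(243 - 12*H*N) = -32 + (1944 - 96*H*N) = 1912 - 96*H*N)
1/(R(-150, -102) + (q(-17, 142) - B)) = 1/((1912 - 96*(-102)*(-150)) + (6*(-17) - 1*44522)) = 1/((1912 - 1468800) + (-102 - 44522)) = 1/(-1466888 - 44624) = 1/(-1511512) = -1/1511512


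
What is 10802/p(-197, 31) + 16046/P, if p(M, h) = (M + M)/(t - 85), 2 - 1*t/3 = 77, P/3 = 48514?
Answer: 121842793541/14335887 ≈ 8499.1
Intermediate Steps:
P = 145542 (P = 3*48514 = 145542)
t = -225 (t = 6 - 3*77 = 6 - 231 = -225)
p(M, h) = -M/155 (p(M, h) = (M + M)/(-225 - 85) = (2*M)/(-310) = (2*M)*(-1/310) = -M/155)
10802/p(-197, 31) + 16046/P = 10802/((-1/155*(-197))) + 16046/145542 = 10802/(197/155) + 16046*(1/145542) = 10802*(155/197) + 8023/72771 = 1674310/197 + 8023/72771 = 121842793541/14335887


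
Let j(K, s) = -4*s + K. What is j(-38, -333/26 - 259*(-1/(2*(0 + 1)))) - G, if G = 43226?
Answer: -568500/13 ≈ -43731.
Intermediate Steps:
j(K, s) = K - 4*s
j(-38, -333/26 - 259*(-1/(2*(0 + 1)))) - G = (-38 - 4*(-333/26 - 259*(-1/(2*(0 + 1))))) - 1*43226 = (-38 - 4*(-333*1/26 - 259/(1*(-2)))) - 43226 = (-38 - 4*(-333/26 - 259/(-2))) - 43226 = (-38 - 4*(-333/26 - 259*(-½))) - 43226 = (-38 - 4*(-333/26 + 259/2)) - 43226 = (-38 - 4*1517/13) - 43226 = (-38 - 6068/13) - 43226 = -6562/13 - 43226 = -568500/13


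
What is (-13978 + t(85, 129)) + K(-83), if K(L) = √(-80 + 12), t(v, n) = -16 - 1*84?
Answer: -14078 + 2*I*√17 ≈ -14078.0 + 8.2462*I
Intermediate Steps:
t(v, n) = -100 (t(v, n) = -16 - 84 = -100)
K(L) = 2*I*√17 (K(L) = √(-68) = 2*I*√17)
(-13978 + t(85, 129)) + K(-83) = (-13978 - 100) + 2*I*√17 = -14078 + 2*I*√17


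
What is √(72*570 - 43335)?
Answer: 3*I*√255 ≈ 47.906*I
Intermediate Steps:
√(72*570 - 43335) = √(41040 - 43335) = √(-2295) = 3*I*√255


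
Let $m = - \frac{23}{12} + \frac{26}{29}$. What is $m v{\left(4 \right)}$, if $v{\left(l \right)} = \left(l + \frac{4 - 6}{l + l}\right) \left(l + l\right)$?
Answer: $- \frac{1775}{58} \approx -30.603$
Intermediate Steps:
$m = - \frac{355}{348}$ ($m = \left(-23\right) \frac{1}{12} + 26 \cdot \frac{1}{29} = - \frac{23}{12} + \frac{26}{29} = - \frac{355}{348} \approx -1.0201$)
$v{\left(l \right)} = 2 l \left(l - \frac{1}{l}\right)$ ($v{\left(l \right)} = \left(l - \frac{2}{2 l}\right) 2 l = \left(l - 2 \frac{1}{2 l}\right) 2 l = \left(l - \frac{1}{l}\right) 2 l = 2 l \left(l - \frac{1}{l}\right)$)
$m v{\left(4 \right)} = - \frac{355 \left(-2 + 2 \cdot 4^{2}\right)}{348} = - \frac{355 \left(-2 + 2 \cdot 16\right)}{348} = - \frac{355 \left(-2 + 32\right)}{348} = \left(- \frac{355}{348}\right) 30 = - \frac{1775}{58}$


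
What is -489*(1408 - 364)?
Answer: -510516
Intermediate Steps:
-489*(1408 - 364) = -489*1044 = -510516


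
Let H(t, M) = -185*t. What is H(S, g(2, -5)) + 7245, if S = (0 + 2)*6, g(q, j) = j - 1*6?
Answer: 5025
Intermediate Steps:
g(q, j) = -6 + j (g(q, j) = j - 6 = -6 + j)
S = 12 (S = 2*6 = 12)
H(S, g(2, -5)) + 7245 = -185*12 + 7245 = -2220 + 7245 = 5025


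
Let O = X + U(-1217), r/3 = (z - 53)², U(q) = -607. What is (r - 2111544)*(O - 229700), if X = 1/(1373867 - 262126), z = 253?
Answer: 509918380065186384/1111741 ≈ 4.5867e+11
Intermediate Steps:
X = 1/1111741 ≈ 8.9949e-7
r = 120000 (r = 3*(253 - 53)² = 3*200² = 3*40000 = 120000)
O = -674826786/1111741 (O = 1/1111741 - 607 = -674826786/1111741 ≈ -607.00)
(r - 2111544)*(O - 229700) = (120000 - 2111544)*(-674826786/1111741 - 229700) = -1991544*(-256041734486/1111741) = 509918380065186384/1111741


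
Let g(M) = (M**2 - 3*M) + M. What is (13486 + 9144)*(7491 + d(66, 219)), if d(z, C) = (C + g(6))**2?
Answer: 1505800200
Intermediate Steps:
g(M) = M**2 - 2*M
d(z, C) = (24 + C)**2 (d(z, C) = (C + 6*(-2 + 6))**2 = (C + 6*4)**2 = (C + 24)**2 = (24 + C)**2)
(13486 + 9144)*(7491 + d(66, 219)) = (13486 + 9144)*(7491 + (24 + 219)**2) = 22630*(7491 + 243**2) = 22630*(7491 + 59049) = 22630*66540 = 1505800200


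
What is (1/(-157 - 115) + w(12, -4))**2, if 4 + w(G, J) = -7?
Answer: 8958049/73984 ≈ 121.08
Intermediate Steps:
w(G, J) = -11 (w(G, J) = -4 - 7 = -11)
(1/(-157 - 115) + w(12, -4))**2 = (1/(-157 - 115) - 11)**2 = (1/(-272) - 11)**2 = (-1/272 - 11)**2 = (-2993/272)**2 = 8958049/73984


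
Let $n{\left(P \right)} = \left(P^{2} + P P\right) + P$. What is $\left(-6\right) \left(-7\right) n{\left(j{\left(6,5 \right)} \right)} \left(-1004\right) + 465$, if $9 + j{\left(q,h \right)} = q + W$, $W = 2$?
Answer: $-41703$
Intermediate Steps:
$j{\left(q,h \right)} = -7 + q$ ($j{\left(q,h \right)} = -9 + \left(q + 2\right) = -9 + \left(2 + q\right) = -7 + q$)
$n{\left(P \right)} = P + 2 P^{2}$ ($n{\left(P \right)} = \left(P^{2} + P^{2}\right) + P = 2 P^{2} + P = P + 2 P^{2}$)
$\left(-6\right) \left(-7\right) n{\left(j{\left(6,5 \right)} \right)} \left(-1004\right) + 465 = \left(-6\right) \left(-7\right) \left(-7 + 6\right) \left(1 + 2 \left(-7 + 6\right)\right) \left(-1004\right) + 465 = 42 \left(- (1 + 2 \left(-1\right))\right) \left(-1004\right) + 465 = 42 \left(- (1 - 2)\right) \left(-1004\right) + 465 = 42 \left(\left(-1\right) \left(-1\right)\right) \left(-1004\right) + 465 = 42 \cdot 1 \left(-1004\right) + 465 = 42 \left(-1004\right) + 465 = -42168 + 465 = -41703$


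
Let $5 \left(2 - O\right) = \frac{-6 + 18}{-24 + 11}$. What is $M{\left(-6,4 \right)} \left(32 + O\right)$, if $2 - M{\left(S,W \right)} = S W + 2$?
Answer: $\frac{53328}{65} \approx 820.43$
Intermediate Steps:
$M{\left(S,W \right)} = - S W$ ($M{\left(S,W \right)} = 2 - \left(S W + 2\right) = 2 - \left(2 + S W\right) = - S W$)
$O = \frac{142}{65}$ ($O = 2 - \frac{\left(-6 + 18\right) \frac{1}{-24 + 11}}{5} = 2 - \frac{12 \frac{1}{-13}}{5} = 2 - \frac{12 \left(- \frac{1}{13}\right)}{5} = 2 - - \frac{12}{65} = 2 + \frac{12}{65} = \frac{142}{65} \approx 2.1846$)
$M{\left(-6,4 \right)} \left(32 + O\right) = \left(-1\right) \left(-6\right) 4 \left(32 + \frac{142}{65}\right) = 24 \cdot \frac{2222}{65} = \frac{53328}{65}$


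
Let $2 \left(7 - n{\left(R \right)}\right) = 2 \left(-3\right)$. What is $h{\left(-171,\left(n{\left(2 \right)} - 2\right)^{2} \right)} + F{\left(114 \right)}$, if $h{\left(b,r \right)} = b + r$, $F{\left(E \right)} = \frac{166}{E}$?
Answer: $- \frac{6016}{57} \approx -105.54$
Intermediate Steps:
$n{\left(R \right)} = 10$ ($n{\left(R \right)} = 7 - \frac{2 \left(-3\right)}{2} = 7 - -3 = 7 + 3 = 10$)
$h{\left(-171,\left(n{\left(2 \right)} - 2\right)^{2} \right)} + F{\left(114 \right)} = \left(-171 + \left(10 - 2\right)^{2}\right) + \frac{166}{114} = \left(-171 + 8^{2}\right) + 166 \cdot \frac{1}{114} = \left(-171 + 64\right) + \frac{83}{57} = -107 + \frac{83}{57} = - \frac{6016}{57}$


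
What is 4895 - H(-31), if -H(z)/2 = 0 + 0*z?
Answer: 4895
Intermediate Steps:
H(z) = 0 (H(z) = -2*(0 + 0*z) = -2*(0 + 0) = -2*0 = 0)
4895 - H(-31) = 4895 - 1*0 = 4895 + 0 = 4895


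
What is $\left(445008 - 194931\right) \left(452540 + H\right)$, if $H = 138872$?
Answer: $147898538724$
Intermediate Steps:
$\left(445008 - 194931\right) \left(452540 + H\right) = \left(445008 - 194931\right) \left(452540 + 138872\right) = 250077 \cdot 591412 = 147898538724$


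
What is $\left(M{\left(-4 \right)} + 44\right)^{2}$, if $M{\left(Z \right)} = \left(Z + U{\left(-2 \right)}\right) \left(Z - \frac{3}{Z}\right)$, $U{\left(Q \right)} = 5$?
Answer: $\frac{26569}{16} \approx 1660.6$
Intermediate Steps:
$M{\left(Z \right)} = \left(5 + Z\right) \left(Z - \frac{3}{Z}\right)$ ($M{\left(Z \right)} = \left(Z + 5\right) \left(Z - \frac{3}{Z}\right) = \left(5 + Z\right) \left(Z - \frac{3}{Z}\right)$)
$\left(M{\left(-4 \right)} + 44\right)^{2} = \left(\left(-3 + \left(-4\right)^{2} - \frac{15}{-4} + 5 \left(-4\right)\right) + 44\right)^{2} = \left(\left(-3 + 16 - - \frac{15}{4} - 20\right) + 44\right)^{2} = \left(\left(-3 + 16 + \frac{15}{4} - 20\right) + 44\right)^{2} = \left(- \frac{13}{4} + 44\right)^{2} = \left(\frac{163}{4}\right)^{2} = \frac{26569}{16}$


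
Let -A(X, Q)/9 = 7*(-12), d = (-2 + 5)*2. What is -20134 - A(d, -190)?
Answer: -20890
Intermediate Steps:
d = 6 (d = 3*2 = 6)
A(X, Q) = 756 (A(X, Q) = -63*(-12) = -9*(-84) = 756)
-20134 - A(d, -190) = -20134 - 1*756 = -20134 - 756 = -20890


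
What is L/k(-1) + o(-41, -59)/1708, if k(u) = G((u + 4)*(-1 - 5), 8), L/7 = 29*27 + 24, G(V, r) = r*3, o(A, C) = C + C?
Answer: 803805/3416 ≈ 235.31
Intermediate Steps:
o(A, C) = 2*C
G(V, r) = 3*r
L = 5649 (L = 7*(29*27 + 24) = 7*(783 + 24) = 7*807 = 5649)
k(u) = 24 (k(u) = 3*8 = 24)
L/k(-1) + o(-41, -59)/1708 = 5649/24 + (2*(-59))/1708 = 5649*(1/24) - 118*1/1708 = 1883/8 - 59/854 = 803805/3416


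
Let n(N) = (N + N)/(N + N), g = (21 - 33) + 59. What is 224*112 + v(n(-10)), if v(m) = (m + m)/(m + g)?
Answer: 602113/24 ≈ 25088.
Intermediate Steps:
g = 47 (g = -12 + 59 = 47)
n(N) = 1 (n(N) = (2*N)/((2*N)) = (2*N)*(1/(2*N)) = 1)
v(m) = 2*m/(47 + m) (v(m) = (m + m)/(m + 47) = (2*m)/(47 + m) = 2*m/(47 + m))
224*112 + v(n(-10)) = 224*112 + 2*1/(47 + 1) = 25088 + 2*1/48 = 25088 + 2*1*(1/48) = 25088 + 1/24 = 602113/24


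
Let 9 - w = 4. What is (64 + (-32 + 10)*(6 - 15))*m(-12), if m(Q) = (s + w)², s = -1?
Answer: 4192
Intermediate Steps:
w = 5 (w = 9 - 1*4 = 9 - 4 = 5)
m(Q) = 16 (m(Q) = (-1 + 5)² = 4² = 16)
(64 + (-32 + 10)*(6 - 15))*m(-12) = (64 + (-32 + 10)*(6 - 15))*16 = (64 - 22*(-9))*16 = (64 + 198)*16 = 262*16 = 4192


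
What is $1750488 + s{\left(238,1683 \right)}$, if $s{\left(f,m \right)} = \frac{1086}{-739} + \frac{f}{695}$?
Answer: $\frac{899058810352}{513605} \approx 1.7505 \cdot 10^{6}$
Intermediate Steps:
$s{\left(f,m \right)} = - \frac{1086}{739} + \frac{f}{695}$ ($s{\left(f,m \right)} = 1086 \left(- \frac{1}{739}\right) + f \frac{1}{695} = - \frac{1086}{739} + \frac{f}{695}$)
$1750488 + s{\left(238,1683 \right)} = 1750488 + \left(- \frac{1086}{739} + \frac{1}{695} \cdot 238\right) = 1750488 + \left(- \frac{1086}{739} + \frac{238}{695}\right) = 1750488 - \frac{578888}{513605} = \frac{899058810352}{513605}$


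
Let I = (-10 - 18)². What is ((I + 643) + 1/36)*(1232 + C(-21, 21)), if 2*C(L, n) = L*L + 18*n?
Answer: 168657559/72 ≈ 2.3425e+6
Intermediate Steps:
I = 784 (I = (-28)² = 784)
C(L, n) = L²/2 + 9*n (C(L, n) = (L*L + 18*n)/2 = (L² + 18*n)/2 = L²/2 + 9*n)
((I + 643) + 1/36)*(1232 + C(-21, 21)) = ((784 + 643) + 1/36)*(1232 + ((½)*(-21)² + 9*21)) = (1427 + 1/36)*(1232 + ((½)*441 + 189)) = 51373*(1232 + (441/2 + 189))/36 = 51373*(1232 + 819/2)/36 = (51373/36)*(3283/2) = 168657559/72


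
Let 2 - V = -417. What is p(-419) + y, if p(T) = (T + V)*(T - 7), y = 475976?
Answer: 475976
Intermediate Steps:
V = 419 (V = 2 - 1*(-417) = 2 + 417 = 419)
p(T) = (-7 + T)*(419 + T) (p(T) = (T + 419)*(T - 7) = (419 + T)*(-7 + T) = (-7 + T)*(419 + T))
p(-419) + y = (-2933 + (-419)² + 412*(-419)) + 475976 = (-2933 + 175561 - 172628) + 475976 = 0 + 475976 = 475976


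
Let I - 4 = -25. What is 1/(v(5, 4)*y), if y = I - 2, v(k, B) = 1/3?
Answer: -3/23 ≈ -0.13043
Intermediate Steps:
I = -21 (I = 4 - 25 = -21)
v(k, B) = ⅓
y = -23 (y = -21 - 2 = -23)
1/(v(5, 4)*y) = 1/((⅓)*(-23)) = 1/(-23/3) = -3/23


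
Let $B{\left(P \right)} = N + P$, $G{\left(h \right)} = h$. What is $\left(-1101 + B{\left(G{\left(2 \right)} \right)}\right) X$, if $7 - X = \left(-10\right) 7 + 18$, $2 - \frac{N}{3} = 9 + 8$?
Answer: $-67496$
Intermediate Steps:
$N = -45$ ($N = 6 - 3 \left(9 + 8\right) = 6 - 51 = -45$)
$B{\left(P \right)} = -45 + P$
$X = 59$ ($X = 7 - \left(\left(-10\right) 7 + 18\right) = 7 - \left(-70 + 18\right) = 7 - -52 = 7 + 52 = 59$)
$\left(-1101 + B{\left(G{\left(2 \right)} \right)}\right) X = \left(-1101 + \left(-45 + 2\right)\right) 59 = \left(-1101 - 43\right) 59 = \left(-1144\right) 59 = -67496$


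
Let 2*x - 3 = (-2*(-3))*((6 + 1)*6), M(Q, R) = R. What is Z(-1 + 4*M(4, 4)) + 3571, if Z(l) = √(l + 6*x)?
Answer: 3571 + 2*√195 ≈ 3598.9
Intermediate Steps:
x = 255/2 (x = 3/2 + ((-2*(-3))*((6 + 1)*6))/2 = 3/2 + (6*(7*6))/2 = 3/2 + (6*42)/2 = 3/2 + (½)*252 = 3/2 + 126 = 255/2 ≈ 127.50)
Z(l) = √(765 + l) (Z(l) = √(l + 6*(255/2)) = √(l + 765) = √(765 + l))
Z(-1 + 4*M(4, 4)) + 3571 = √(765 + (-1 + 4*4)) + 3571 = √(765 + (-1 + 16)) + 3571 = √(765 + 15) + 3571 = √780 + 3571 = 2*√195 + 3571 = 3571 + 2*√195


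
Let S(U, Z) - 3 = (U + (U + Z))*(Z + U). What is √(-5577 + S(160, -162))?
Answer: I*√5890 ≈ 76.746*I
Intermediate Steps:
S(U, Z) = 3 + (U + Z)*(Z + 2*U) (S(U, Z) = 3 + (U + (U + Z))*(Z + U) = 3 + (Z + 2*U)*(U + Z) = 3 + (U + Z)*(Z + 2*U))
√(-5577 + S(160, -162)) = √(-5577 + (3 + (-162)² + 2*160² + 3*160*(-162))) = √(-5577 + (3 + 26244 + 2*25600 - 77760)) = √(-5577 + (3 + 26244 + 51200 - 77760)) = √(-5577 - 313) = √(-5890) = I*√5890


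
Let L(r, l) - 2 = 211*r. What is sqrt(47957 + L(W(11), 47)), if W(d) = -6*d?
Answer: sqrt(34033) ≈ 184.48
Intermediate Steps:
L(r, l) = 2 + 211*r
sqrt(47957 + L(W(11), 47)) = sqrt(47957 + (2 + 211*(-6*11))) = sqrt(47957 + (2 + 211*(-66))) = sqrt(47957 + (2 - 13926)) = sqrt(47957 - 13924) = sqrt(34033)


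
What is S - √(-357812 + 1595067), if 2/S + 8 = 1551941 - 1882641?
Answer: -1/165354 - √1237255 ≈ -1112.3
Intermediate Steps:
S = -1/165354 (S = 2/(-8 + (1551941 - 1882641)) = 2/(-8 - 330700) = 2/(-330708) = 2*(-1/330708) = -1/165354 ≈ -6.0476e-6)
S - √(-357812 + 1595067) = -1/165354 - √(-357812 + 1595067) = -1/165354 - √1237255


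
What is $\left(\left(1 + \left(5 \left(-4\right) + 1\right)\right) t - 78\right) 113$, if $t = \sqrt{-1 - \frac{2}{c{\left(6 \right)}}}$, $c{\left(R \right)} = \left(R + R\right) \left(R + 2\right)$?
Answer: $-8814 - \frac{2373 i \sqrt{3}}{2} \approx -8814.0 - 2055.1 i$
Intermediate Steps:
$c{\left(R \right)} = 2 R \left(2 + R\right)$
$t = \frac{7 i \sqrt{3}}{12}$ ($t = \sqrt{-1 - \frac{2}{2 \cdot 6 \left(2 + 6\right)}} = \sqrt{-1 - \frac{2}{2 \cdot 6 \cdot 8}} = \sqrt{-1 - \frac{2}{96}} = \sqrt{-1 - \frac{1}{48}} = \sqrt{- \frac{49}{48}} = \frac{7 i \sqrt{3}}{12} \approx 1.0104 i$)
$\left(\left(1 + \left(5 \left(-4\right) + 1\right)\right) t - 78\right) 113 = \left(\left(1 + \left(5 \left(-4\right) + 1\right)\right) \frac{7 i \sqrt{3}}{12} - 78\right) 113 = \left(\left(1 + \left(-20 + 1\right)\right) \frac{7 i \sqrt{3}}{12} - 78\right) 113 = \left(\left(1 - 19\right) \frac{7 i \sqrt{3}}{12} - 78\right) 113 = \left(- 18 \frac{7 i \sqrt{3}}{12} - 78\right) 113 = \left(- \frac{21 i \sqrt{3}}{2} - 78\right) 113 = \left(-78 - \frac{21 i \sqrt{3}}{2}\right) 113 = -8814 - \frac{2373 i \sqrt{3}}{2}$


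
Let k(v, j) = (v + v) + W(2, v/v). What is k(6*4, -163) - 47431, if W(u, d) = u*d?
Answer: -47381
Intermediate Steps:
W(u, d) = d*u
k(v, j) = 2 + 2*v (k(v, j) = (v + v) + (v/v)*2 = 2*v + 1*2 = 2*v + 2 = 2 + 2*v)
k(6*4, -163) - 47431 = (2 + 2*(6*4)) - 47431 = (2 + 2*24) - 47431 = (2 + 48) - 47431 = 50 - 47431 = -47381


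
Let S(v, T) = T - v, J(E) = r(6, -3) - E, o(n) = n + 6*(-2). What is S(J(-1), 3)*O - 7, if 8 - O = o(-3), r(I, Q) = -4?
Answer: 131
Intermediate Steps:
o(n) = -12 + n (o(n) = n - 12 = -12 + n)
J(E) = -4 - E
O = 23 (O = 8 - (-12 - 3) = 8 - 1*(-15) = 8 + 15 = 23)
S(J(-1), 3)*O - 7 = (3 - (-4 - 1*(-1)))*23 - 7 = (3 - (-4 + 1))*23 - 7 = (3 - 1*(-3))*23 - 7 = (3 + 3)*23 - 7 = 6*23 - 7 = 138 - 7 = 131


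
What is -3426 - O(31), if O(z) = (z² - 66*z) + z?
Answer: -2372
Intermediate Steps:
O(z) = z² - 65*z
-3426 - O(31) = -3426 - 31*(-65 + 31) = -3426 - 31*(-34) = -3426 - 1*(-1054) = -3426 + 1054 = -2372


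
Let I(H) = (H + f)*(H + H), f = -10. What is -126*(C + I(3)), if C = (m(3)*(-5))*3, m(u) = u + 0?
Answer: 10962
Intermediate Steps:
m(u) = u
I(H) = 2*H*(-10 + H) (I(H) = (H - 10)*(H + H) = (-10 + H)*(2*H) = 2*H*(-10 + H))
C = -45 (C = (3*(-5))*3 = -15*3 = -45)
-126*(C + I(3)) = -126*(-45 + 2*3*(-10 + 3)) = -126*(-45 + 2*3*(-7)) = -126*(-45 - 42) = -126*(-87) = 10962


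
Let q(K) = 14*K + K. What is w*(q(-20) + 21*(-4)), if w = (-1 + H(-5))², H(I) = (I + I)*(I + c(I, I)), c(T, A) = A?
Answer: -3763584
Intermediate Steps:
q(K) = 15*K
H(I) = 4*I² (H(I) = (I + I)*(I + I) = (2*I)*(2*I) = 4*I²)
w = 9801 (w = (-1 + 4*(-5)²)² = (-1 + 4*25)² = (-1 + 100)² = 99² = 9801)
w*(q(-20) + 21*(-4)) = 9801*(15*(-20) + 21*(-4)) = 9801*(-300 - 84) = 9801*(-384) = -3763584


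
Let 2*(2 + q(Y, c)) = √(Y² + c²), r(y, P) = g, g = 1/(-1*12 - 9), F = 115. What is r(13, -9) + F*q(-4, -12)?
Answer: -4831/21 + 230*√10 ≈ 497.28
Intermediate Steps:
g = -1/21 (g = 1/(-12 - 9) = 1/(-21) = -1/21 ≈ -0.047619)
r(y, P) = -1/21
q(Y, c) = -2 + √(Y² + c²)/2
r(13, -9) + F*q(-4, -12) = -1/21 + 115*(-2 + √((-4)² + (-12)²)/2) = -1/21 + 115*(-2 + √(16 + 144)/2) = -1/21 + 115*(-2 + √160/2) = -1/21 + 115*(-2 + (4*√10)/2) = -1/21 + 115*(-2 + 2*√10) = -1/21 + (-230 + 230*√10) = -4831/21 + 230*√10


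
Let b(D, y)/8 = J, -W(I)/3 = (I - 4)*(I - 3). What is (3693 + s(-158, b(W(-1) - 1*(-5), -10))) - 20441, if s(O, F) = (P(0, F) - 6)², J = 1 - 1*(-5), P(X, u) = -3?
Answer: -16667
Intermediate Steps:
J = 6 (J = 1 + 5 = 6)
W(I) = -3*(-4 + I)*(-3 + I) (W(I) = -3*(I - 4)*(I - 3) = -3*(-4 + I)*(-3 + I))
b(D, y) = 48 (b(D, y) = 8*6 = 48)
s(O, F) = 81 (s(O, F) = (-3 - 6)² = (-9)² = 81)
(3693 + s(-158, b(W(-1) - 1*(-5), -10))) - 20441 = (3693 + 81) - 20441 = 3774 - 20441 = -16667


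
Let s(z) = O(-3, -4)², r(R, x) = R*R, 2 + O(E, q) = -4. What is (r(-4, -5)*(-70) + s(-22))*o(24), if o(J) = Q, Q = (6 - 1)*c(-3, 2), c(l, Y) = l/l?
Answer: -5420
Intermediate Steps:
O(E, q) = -6 (O(E, q) = -2 - 4 = -6)
c(l, Y) = 1
r(R, x) = R²
Q = 5 (Q = (6 - 1)*1 = 5*1 = 5)
o(J) = 5
s(z) = 36 (s(z) = (-6)² = 36)
(r(-4, -5)*(-70) + s(-22))*o(24) = ((-4)²*(-70) + 36)*5 = (16*(-70) + 36)*5 = (-1120 + 36)*5 = -1084*5 = -5420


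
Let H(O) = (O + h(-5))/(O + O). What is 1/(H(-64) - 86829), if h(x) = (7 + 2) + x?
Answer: -32/2778513 ≈ -1.1517e-5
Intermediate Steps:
h(x) = 9 + x
H(O) = (4 + O)/(2*O) (H(O) = (O + (9 - 5))/(O + O) = (O + 4)/((2*O)) = (4 + O)*(1/(2*O)) = (4 + O)/(2*O))
1/(H(-64) - 86829) = 1/((½)*(4 - 64)/(-64) - 86829) = 1/((½)*(-1/64)*(-60) - 86829) = 1/(15/32 - 86829) = 1/(-2778513/32) = -32/2778513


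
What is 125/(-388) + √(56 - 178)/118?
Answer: -125/388 + I*√122/118 ≈ -0.32217 + 0.093605*I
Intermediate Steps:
125/(-388) + √(56 - 178)/118 = 125*(-1/388) + √(-122)*(1/118) = -125/388 + (I*√122)*(1/118) = -125/388 + I*√122/118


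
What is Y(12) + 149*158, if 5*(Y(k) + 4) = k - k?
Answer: 23538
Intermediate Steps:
Y(k) = -4 (Y(k) = -4 + (k - k)/5 = -4 + (⅕)*0 = -4 + 0 = -4)
Y(12) + 149*158 = -4 + 149*158 = -4 + 23542 = 23538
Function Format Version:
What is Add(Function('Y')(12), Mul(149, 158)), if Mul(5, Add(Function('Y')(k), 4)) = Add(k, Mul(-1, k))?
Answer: 23538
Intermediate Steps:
Function('Y')(k) = -4 (Function('Y')(k) = Add(-4, Mul(Rational(1, 5), Add(k, Mul(-1, k)))) = Add(-4, Mul(Rational(1, 5), 0)) = Add(-4, 0) = -4)
Add(Function('Y')(12), Mul(149, 158)) = Add(-4, Mul(149, 158)) = Add(-4, 23542) = 23538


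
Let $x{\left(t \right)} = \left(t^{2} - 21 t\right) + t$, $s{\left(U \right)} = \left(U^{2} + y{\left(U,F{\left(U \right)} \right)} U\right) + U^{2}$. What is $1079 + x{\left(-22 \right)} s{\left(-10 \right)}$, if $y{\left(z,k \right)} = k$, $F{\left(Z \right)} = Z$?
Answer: $278279$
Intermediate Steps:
$s{\left(U \right)} = 3 U^{2}$ ($s{\left(U \right)} = \left(U^{2} + U U\right) + U^{2} = \left(U^{2} + U^{2}\right) + U^{2} = 2 U^{2} + U^{2} = 3 U^{2}$)
$x{\left(t \right)} = t^{2} - 20 t$
$1079 + x{\left(-22 \right)} s{\left(-10 \right)} = 1079 + - 22 \left(-20 - 22\right) 3 \left(-10\right)^{2} = 1079 + \left(-22\right) \left(-42\right) 3 \cdot 100 = 1079 + 924 \cdot 300 = 1079 + 277200 = 278279$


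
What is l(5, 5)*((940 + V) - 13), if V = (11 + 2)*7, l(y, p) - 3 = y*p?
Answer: 28504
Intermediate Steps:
l(y, p) = 3 + p*y (l(y, p) = 3 + y*p = 3 + p*y)
V = 91 (V = 13*7 = 91)
l(5, 5)*((940 + V) - 13) = (3 + 5*5)*((940 + 91) - 13) = (3 + 25)*(1031 - 13) = 28*1018 = 28504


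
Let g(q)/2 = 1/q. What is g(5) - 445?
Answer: -2223/5 ≈ -444.60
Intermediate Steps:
g(q) = 2/q
g(5) - 445 = 2/5 - 445 = 2*(⅕) - 445 = ⅖ - 445 = -2223/5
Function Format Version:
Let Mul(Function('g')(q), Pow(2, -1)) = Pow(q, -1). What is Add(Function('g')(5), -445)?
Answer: Rational(-2223, 5) ≈ -444.60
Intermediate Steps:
Function('g')(q) = Mul(2, Pow(q, -1))
Add(Function('g')(5), -445) = Add(Mul(2, Pow(5, -1)), -445) = Add(Mul(2, Rational(1, 5)), -445) = Add(Rational(2, 5), -445) = Rational(-2223, 5)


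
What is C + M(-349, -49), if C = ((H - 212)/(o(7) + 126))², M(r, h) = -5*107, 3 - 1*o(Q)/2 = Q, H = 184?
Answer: -1862139/3481 ≈ -534.94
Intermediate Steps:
o(Q) = 6 - 2*Q
M(r, h) = -535
C = 196/3481 (C = ((184 - 212)/((6 - 2*7) + 126))² = (-28/((6 - 14) + 126))² = (-28/(-8 + 126))² = (-28/118)² = (-28*1/118)² = (-14/59)² = 196/3481 ≈ 0.056306)
C + M(-349, -49) = 196/3481 - 535 = -1862139/3481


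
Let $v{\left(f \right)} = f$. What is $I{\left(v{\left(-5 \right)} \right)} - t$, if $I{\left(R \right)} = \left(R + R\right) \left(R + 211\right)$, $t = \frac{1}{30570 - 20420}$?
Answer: $- \frac{20909001}{10150} \approx -2060.0$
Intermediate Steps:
$t = \frac{1}{10150} \approx 9.8522 \cdot 10^{-5}$
$I{\left(R \right)} = 2 R \left(211 + R\right)$
$I{\left(v{\left(-5 \right)} \right)} - t = 2 \left(-5\right) \left(211 - 5\right) - \frac{1}{10150} = 2 \left(-5\right) 206 - \frac{1}{10150} = -2060 - \frac{1}{10150} = - \frac{20909001}{10150}$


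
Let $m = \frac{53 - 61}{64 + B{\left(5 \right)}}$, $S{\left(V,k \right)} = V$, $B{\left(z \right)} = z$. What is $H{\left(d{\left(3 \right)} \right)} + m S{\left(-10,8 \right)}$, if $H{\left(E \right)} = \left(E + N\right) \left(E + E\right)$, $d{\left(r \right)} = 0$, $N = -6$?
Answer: $\frac{80}{69} \approx 1.1594$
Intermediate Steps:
$H{\left(E \right)} = 2 E \left(-6 + E\right)$ ($H{\left(E \right)} = \left(E - 6\right) \left(E + E\right) = \left(-6 + E\right) 2 E = 2 E \left(-6 + E\right)$)
$m = - \frac{8}{69}$ ($m = \frac{53 - 61}{64 + 5} = - \frac{8}{69} \approx -0.11594$)
$H{\left(d{\left(3 \right)} \right)} + m S{\left(-10,8 \right)} = 2 \cdot 0 \left(-6 + 0\right) - - \frac{80}{69} = 2 \cdot 0 \left(-6\right) + \frac{80}{69} = 0 + \frac{80}{69} = \frac{80}{69}$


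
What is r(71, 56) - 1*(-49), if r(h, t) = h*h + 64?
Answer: 5154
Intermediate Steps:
r(h, t) = 64 + h² (r(h, t) = h² + 64 = 64 + h²)
r(71, 56) - 1*(-49) = (64 + 71²) - 1*(-49) = (64 + 5041) + 49 = 5105 + 49 = 5154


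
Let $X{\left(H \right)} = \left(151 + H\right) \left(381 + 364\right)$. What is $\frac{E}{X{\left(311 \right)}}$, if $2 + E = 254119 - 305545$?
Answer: $- \frac{25714}{172095} \approx -0.14942$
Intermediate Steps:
$E = -51428$ ($E = -2 + \left(254119 - 305545\right) = -2 - 51426 = -51428$)
$X{\left(H \right)} = 112495 + 745 H$ ($X{\left(H \right)} = \left(151 + H\right) 745 = 112495 + 745 H$)
$\frac{E}{X{\left(311 \right)}} = - \frac{51428}{112495 + 745 \cdot 311} = - \frac{51428}{112495 + 231695} = - \frac{51428}{344190} = \left(-51428\right) \frac{1}{344190} = - \frac{25714}{172095}$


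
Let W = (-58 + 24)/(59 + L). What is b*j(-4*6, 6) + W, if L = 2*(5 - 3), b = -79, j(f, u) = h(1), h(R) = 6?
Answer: -29896/63 ≈ -474.54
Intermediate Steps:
j(f, u) = 6
L = 4 (L = 2*2 = 4)
W = -34/63 (W = (-58 + 24)/(59 + 4) = -34/63 ≈ -0.53968)
b*j(-4*6, 6) + W = -79*6 - 34/63 = -474 - 34/63 = -29896/63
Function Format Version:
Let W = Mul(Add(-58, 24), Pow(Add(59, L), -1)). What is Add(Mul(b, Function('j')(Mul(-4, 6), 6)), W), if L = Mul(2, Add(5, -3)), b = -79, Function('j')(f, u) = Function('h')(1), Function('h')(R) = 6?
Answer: Rational(-29896, 63) ≈ -474.54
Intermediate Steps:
Function('j')(f, u) = 6
L = 4 (L = Mul(2, 2) = 4)
W = Rational(-34, 63) (W = Mul(Add(-58, 24), Pow(Add(59, 4), -1)) = Mul(-34, Pow(63, -1)) = Mul(-34, Rational(1, 63)) = Rational(-34, 63) ≈ -0.53968)
Add(Mul(b, Function('j')(Mul(-4, 6), 6)), W) = Add(Mul(-79, 6), Rational(-34, 63)) = Add(-474, Rational(-34, 63)) = Rational(-29896, 63)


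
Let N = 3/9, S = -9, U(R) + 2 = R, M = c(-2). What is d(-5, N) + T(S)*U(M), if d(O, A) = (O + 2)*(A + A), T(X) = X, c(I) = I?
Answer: 34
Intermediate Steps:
M = -2
U(R) = -2 + R
N = 1/3 (N = 3*(1/9) = 1/3 ≈ 0.33333)
d(O, A) = 2*A*(2 + O) (d(O, A) = (2 + O)*(2*A) = 2*A*(2 + O))
d(-5, N) + T(S)*U(M) = 2*(1/3)*(2 - 5) - 9*(-2 - 2) = 2*(1/3)*(-3) - 9*(-4) = -2 + 36 = 34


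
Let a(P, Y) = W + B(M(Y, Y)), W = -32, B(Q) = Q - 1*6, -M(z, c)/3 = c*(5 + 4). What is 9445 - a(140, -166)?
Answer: 5001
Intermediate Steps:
M(z, c) = -27*c (M(z, c) = -3*c*(5 + 4) = -3*c*9 = -27*c)
B(Q) = -6 + Q (B(Q) = Q - 6 = -6 + Q)
a(P, Y) = -38 - 27*Y (a(P, Y) = -32 + (-6 - 27*Y) = -38 - 27*Y)
9445 - a(140, -166) = 9445 - (-38 - 27*(-166)) = 9445 - (-38 + 4482) = 9445 - 1*4444 = 9445 - 4444 = 5001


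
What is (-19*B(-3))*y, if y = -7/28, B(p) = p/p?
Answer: 19/4 ≈ 4.7500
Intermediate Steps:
B(p) = 1
y = -¼ (y = -7*1/28 = -¼ ≈ -0.25000)
(-19*B(-3))*y = -19*1*(-¼) = -19*(-¼) = 19/4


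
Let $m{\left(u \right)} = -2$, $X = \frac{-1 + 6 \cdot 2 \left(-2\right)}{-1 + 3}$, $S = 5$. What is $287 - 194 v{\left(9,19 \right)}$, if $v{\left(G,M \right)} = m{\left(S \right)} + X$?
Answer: $3100$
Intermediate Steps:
$X = - \frac{25}{2}$ ($X = \frac{-1 + 12 \left(-2\right)}{2} = \left(-1 - 24\right) \frac{1}{2} = \left(-25\right) \frac{1}{2} = - \frac{25}{2} \approx -12.5$)
$v{\left(G,M \right)} = - \frac{29}{2}$ ($v{\left(G,M \right)} = -2 - \frac{25}{2} = - \frac{29}{2}$)
$287 - 194 v{\left(9,19 \right)} = 287 - -2813 = 287 + 2813 = 3100$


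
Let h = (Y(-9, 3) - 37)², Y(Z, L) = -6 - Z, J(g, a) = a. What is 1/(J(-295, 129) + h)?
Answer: 1/1285 ≈ 0.00077821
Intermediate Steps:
h = 1156 (h = ((-6 - 1*(-9)) - 37)² = ((-6 + 9) - 37)² = (3 - 37)² = (-34)² = 1156)
1/(J(-295, 129) + h) = 1/(129 + 1156) = 1/1285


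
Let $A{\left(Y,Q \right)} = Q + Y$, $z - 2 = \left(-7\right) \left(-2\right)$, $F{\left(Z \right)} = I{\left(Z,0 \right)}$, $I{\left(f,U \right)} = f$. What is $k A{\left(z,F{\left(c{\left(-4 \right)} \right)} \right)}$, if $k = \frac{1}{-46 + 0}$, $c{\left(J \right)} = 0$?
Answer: $- \frac{8}{23} \approx -0.34783$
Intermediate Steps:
$F{\left(Z \right)} = Z$
$z = 16$ ($z = 2 - -14 = 2 + 14 = 16$)
$k = - \frac{1}{46}$ ($k = \frac{1}{-46} = - \frac{1}{46} \approx -0.021739$)
$k A{\left(z,F{\left(c{\left(-4 \right)} \right)} \right)} = - \frac{0 + 16}{46} = \left(- \frac{1}{46}\right) 16 = - \frac{8}{23}$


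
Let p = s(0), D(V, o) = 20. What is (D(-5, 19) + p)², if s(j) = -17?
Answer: 9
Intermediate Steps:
p = -17
(D(-5, 19) + p)² = (20 - 17)² = 3² = 9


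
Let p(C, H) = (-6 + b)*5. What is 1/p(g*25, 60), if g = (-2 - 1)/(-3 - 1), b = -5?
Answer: -1/55 ≈ -0.018182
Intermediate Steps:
g = 3/4 (g = -3/(-4) = -3*(-1/4) = 3/4 ≈ 0.75000)
p(C, H) = -55 (p(C, H) = (-6 - 5)*5 = -11*5 = -55)
1/p(g*25, 60) = 1/(-55) = -1/55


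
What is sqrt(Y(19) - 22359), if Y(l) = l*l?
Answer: I*sqrt(21998) ≈ 148.32*I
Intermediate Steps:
Y(l) = l**2
sqrt(Y(19) - 22359) = sqrt(19**2 - 22359) = sqrt(361 - 22359) = sqrt(-21998) = I*sqrt(21998)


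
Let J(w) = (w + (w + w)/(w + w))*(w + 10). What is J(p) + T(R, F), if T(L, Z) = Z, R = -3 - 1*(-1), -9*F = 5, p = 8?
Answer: 1453/9 ≈ 161.44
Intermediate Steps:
F = -5/9 (F = -1/9*5 = -5/9 ≈ -0.55556)
R = -2 (R = -3 + 1 = -2)
J(w) = (1 + w)*(10 + w) (J(w) = (w + (2*w)/((2*w)))*(10 + w) = (w + (2*w)*(1/(2*w)))*(10 + w) = (w + 1)*(10 + w) = (1 + w)*(10 + w))
J(p) + T(R, F) = (10 + 8**2 + 11*8) - 5/9 = (10 + 64 + 88) - 5/9 = 162 - 5/9 = 1453/9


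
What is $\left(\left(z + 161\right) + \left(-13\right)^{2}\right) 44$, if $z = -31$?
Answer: $13156$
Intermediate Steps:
$\left(\left(z + 161\right) + \left(-13\right)^{2}\right) 44 = \left(\left(-31 + 161\right) + \left(-13\right)^{2}\right) 44 = \left(130 + 169\right) 44 = 299 \cdot 44 = 13156$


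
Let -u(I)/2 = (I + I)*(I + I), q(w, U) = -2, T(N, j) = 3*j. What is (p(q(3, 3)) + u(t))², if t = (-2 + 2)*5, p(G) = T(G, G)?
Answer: 36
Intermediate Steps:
p(G) = 3*G
t = 0 (t = 0*5 = 0)
u(I) = -8*I² (u(I) = -2*(I + I)*(I + I) = -2*2*I*2*I = -8*I²)
(p(q(3, 3)) + u(t))² = (3*(-2) - 8*0²)² = (-6 - 8*0)² = (-6 + 0)² = (-6)² = 36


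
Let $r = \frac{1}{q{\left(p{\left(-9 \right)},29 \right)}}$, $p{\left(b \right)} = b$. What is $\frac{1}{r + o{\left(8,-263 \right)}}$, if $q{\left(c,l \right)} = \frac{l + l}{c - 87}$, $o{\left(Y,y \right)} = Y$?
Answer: $\frac{29}{184} \approx 0.15761$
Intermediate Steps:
$q{\left(c,l \right)} = \frac{2 l}{-87 + c}$
$r = - \frac{48}{29}$ ($r = \frac{1}{2 \cdot 29 \frac{1}{-87 - 9}} = \frac{1}{2 \cdot 29 \frac{1}{-96}} = \frac{1}{2 \cdot 29 \left(- \frac{1}{96}\right)} = \frac{1}{- \frac{29}{48}} = - \frac{48}{29} \approx -1.6552$)
$\frac{1}{r + o{\left(8,-263 \right)}} = \frac{1}{- \frac{48}{29} + 8} = \frac{1}{\frac{184}{29}} = \frac{29}{184}$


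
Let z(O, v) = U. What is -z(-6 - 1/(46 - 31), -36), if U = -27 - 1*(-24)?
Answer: 3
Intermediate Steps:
U = -3 (U = -27 + 24 = -3)
z(O, v) = -3
-z(-6 - 1/(46 - 31), -36) = -1*(-3) = 3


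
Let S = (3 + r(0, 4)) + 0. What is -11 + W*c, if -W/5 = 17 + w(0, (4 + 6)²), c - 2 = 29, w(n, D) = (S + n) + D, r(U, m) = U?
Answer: -18611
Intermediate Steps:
S = 3 (S = (3 + 0) + 0 = 3 + 0 = 3)
w(n, D) = 3 + D + n (w(n, D) = (3 + n) + D = 3 + D + n)
c = 31 (c = 2 + 29 = 31)
W = -600 (W = -5*(17 + (3 + (4 + 6)² + 0)) = -5*(17 + (3 + 10² + 0)) = -5*(17 + (3 + 100 + 0)) = -5*(17 + 103) = -5*120 = -600)
-11 + W*c = -11 - 600*31 = -11 - 18600 = -18611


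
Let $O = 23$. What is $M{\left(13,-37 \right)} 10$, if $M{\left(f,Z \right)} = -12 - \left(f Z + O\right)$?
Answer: $4460$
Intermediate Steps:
$M{\left(f,Z \right)} = -35 - Z f$ ($M{\left(f,Z \right)} = -12 - \left(f Z + 23\right) = -12 - \left(Z f + 23\right) = -12 - \left(23 + Z f\right) = -35 - Z f$)
$M{\left(13,-37 \right)} 10 = \left(-35 - \left(-37\right) 13\right) 10 = \left(-35 + 481\right) 10 = 446 \cdot 10 = 4460$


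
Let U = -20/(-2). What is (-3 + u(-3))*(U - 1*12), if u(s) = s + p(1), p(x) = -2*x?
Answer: 16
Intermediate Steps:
U = 10 (U = -20*(-½) = 10)
u(s) = -2 + s (u(s) = s - 2*1 = s - 2 = -2 + s)
(-3 + u(-3))*(U - 1*12) = (-3 + (-2 - 3))*(10 - 1*12) = (-3 - 5)*(10 - 12) = -8*(-2) = 16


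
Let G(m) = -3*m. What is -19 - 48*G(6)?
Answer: 845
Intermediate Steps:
-19 - 48*G(6) = -19 - (-144)*6 = -19 - 48*(-18) = -19 + 864 = 845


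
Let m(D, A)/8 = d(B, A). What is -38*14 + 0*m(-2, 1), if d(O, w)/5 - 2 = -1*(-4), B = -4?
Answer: -532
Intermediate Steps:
d(O, w) = 30 (d(O, w) = 10 + 5*(-1*(-4)) = 10 + 5*4 = 10 + 20 = 30)
m(D, A) = 240 (m(D, A) = 8*30 = 240)
-38*14 + 0*m(-2, 1) = -38*14 + 0*240 = -532 + 0 = -532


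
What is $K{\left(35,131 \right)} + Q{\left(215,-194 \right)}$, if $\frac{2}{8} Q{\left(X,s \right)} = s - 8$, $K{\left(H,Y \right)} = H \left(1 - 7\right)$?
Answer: $-1018$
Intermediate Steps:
$K{\left(H,Y \right)} = - 6 H$ ($K{\left(H,Y \right)} = H \left(-6\right) = - 6 H$)
$Q{\left(X,s \right)} = -32 + 4 s$ ($Q{\left(X,s \right)} = 4 \left(s - 8\right) = 4 \left(-8 + s\right) = -32 + 4 s$)
$K{\left(35,131 \right)} + Q{\left(215,-194 \right)} = \left(-6\right) 35 + \left(-32 + 4 \left(-194\right)\right) = -210 - 808 = -1018$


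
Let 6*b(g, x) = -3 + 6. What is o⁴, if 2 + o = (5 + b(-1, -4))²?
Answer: 163047361/256 ≈ 6.3690e+5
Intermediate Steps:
b(g, x) = ½ (b(g, x) = (-3 + 6)/6 = (⅙)*3 = ½)
o = 113/4 (o = -2 + (5 + ½)² = -2 + (11/2)² = -2 + 121/4 = 113/4 ≈ 28.250)
o⁴ = (113/4)⁴ = 163047361/256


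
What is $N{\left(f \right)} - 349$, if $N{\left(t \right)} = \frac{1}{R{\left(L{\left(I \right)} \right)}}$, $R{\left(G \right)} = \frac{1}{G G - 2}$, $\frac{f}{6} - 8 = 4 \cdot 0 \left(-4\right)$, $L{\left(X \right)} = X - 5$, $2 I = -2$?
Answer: $-315$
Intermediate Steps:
$I = -1$ ($I = \frac{1}{2} \left(-2\right) = -1$)
$L{\left(X \right)} = -5 + X$
$f = 48$ ($f = 48 + 6 \cdot 4 \cdot 0 \left(-4\right) = 48 + 6 \cdot 0 \left(-4\right) = 48 + 6 \cdot 0 = 48 + 0 = 48$)
$R{\left(G \right)} = \frac{1}{-2 + G^{2}}$ ($R{\left(G \right)} = \frac{1}{G^{2} - 2} = \frac{1}{-2 + G^{2}}$)
$N{\left(t \right)} = 34$ ($N{\left(t \right)} = \frac{1}{\frac{1}{-2 + \left(-5 - 1\right)^{2}}} = \frac{1}{\frac{1}{-2 + \left(-6\right)^{2}}} = \frac{1}{\frac{1}{-2 + 36}} = \frac{1}{\frac{1}{34}} = 34$)
$N{\left(f \right)} - 349 = 34 - 349 = -315$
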